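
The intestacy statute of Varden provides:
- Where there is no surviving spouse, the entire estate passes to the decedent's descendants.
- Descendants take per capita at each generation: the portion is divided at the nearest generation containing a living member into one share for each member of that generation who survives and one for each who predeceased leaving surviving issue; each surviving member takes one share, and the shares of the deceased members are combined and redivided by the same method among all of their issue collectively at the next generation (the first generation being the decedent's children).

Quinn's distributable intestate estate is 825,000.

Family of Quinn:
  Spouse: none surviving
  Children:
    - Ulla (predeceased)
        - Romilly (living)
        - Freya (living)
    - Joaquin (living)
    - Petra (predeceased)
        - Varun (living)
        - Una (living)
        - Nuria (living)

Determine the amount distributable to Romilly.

The entire 825,000 passes to the descendants.
That amount (825,000) is divided at the children's generation into 3 shares of 275,000. Joaquin takes 275,000. The 2 shares of the deceased (Ulla and Petra) are combined into a pool of 550,000.
That pool (550,000) is divided at the grandchildren's generation equally among Romilly, Freya, Varun, Una, and Nuria: 110,000 each.

Romilly receives 110,000.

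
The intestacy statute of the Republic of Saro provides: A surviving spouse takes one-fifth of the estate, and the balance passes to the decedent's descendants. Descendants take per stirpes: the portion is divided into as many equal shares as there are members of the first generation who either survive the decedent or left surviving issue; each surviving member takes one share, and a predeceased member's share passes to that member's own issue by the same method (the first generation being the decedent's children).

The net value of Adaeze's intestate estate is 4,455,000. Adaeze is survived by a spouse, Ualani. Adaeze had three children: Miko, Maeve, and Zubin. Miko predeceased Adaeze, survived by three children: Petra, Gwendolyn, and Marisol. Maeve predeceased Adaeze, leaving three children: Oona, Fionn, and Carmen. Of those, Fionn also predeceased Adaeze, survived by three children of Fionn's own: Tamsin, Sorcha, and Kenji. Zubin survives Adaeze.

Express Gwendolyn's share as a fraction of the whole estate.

Ualani takes one-fifth of 4,455,000 = 891,000. The remaining 3,564,000 passes to the descendants.
The descendants' portion (3,564,000) is divided into 3 shares of 1,188,000: Zubin takes 1,188,000; Miko's 1,188,000 share passes to Miko's issue; Maeve's 1,188,000 share passes to Maeve's issue.
Miko's share (1,188,000) is divided into 3 shares of 396,000: Petra, Gwendolyn, and Marisol each take 396,000.
Maeve's share (1,188,000) is divided into 3 shares of 396,000: Oona and Carmen each take 396,000; Fionn's 396,000 share passes to Fionn's issue.
Fionn's share (396,000) is divided into 3 shares of 132,000: Tamsin, Sorcha, and Kenji each take 132,000.

Gwendolyn receives 4/45 of the estate.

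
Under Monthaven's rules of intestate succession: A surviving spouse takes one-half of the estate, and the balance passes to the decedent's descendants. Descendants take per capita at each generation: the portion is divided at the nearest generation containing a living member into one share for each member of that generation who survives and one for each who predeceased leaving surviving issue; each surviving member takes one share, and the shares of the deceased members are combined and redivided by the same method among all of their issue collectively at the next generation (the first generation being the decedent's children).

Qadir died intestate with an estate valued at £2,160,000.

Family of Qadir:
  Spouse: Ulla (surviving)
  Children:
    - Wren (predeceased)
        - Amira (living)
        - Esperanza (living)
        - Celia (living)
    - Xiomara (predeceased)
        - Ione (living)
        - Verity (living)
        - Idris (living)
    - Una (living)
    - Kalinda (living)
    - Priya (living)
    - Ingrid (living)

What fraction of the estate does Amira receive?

Ulla takes one-half of £2,160,000 = £1,080,000. The remaining £1,080,000 passes to the descendants.
The descendants' portion (£1,080,000) is divided at the children's generation into 6 shares of £180,000. Una, Kalinda, Priya, and Ingrid each take £180,000. The 2 shares of the deceased (Wren and Xiomara) are combined into a pool of £360,000.
That pool (£360,000) is divided at the grandchildren's generation equally among Amira, Esperanza, Celia, Ione, Verity, and Idris: £60,000 each.

Amira receives 1/36 of the estate.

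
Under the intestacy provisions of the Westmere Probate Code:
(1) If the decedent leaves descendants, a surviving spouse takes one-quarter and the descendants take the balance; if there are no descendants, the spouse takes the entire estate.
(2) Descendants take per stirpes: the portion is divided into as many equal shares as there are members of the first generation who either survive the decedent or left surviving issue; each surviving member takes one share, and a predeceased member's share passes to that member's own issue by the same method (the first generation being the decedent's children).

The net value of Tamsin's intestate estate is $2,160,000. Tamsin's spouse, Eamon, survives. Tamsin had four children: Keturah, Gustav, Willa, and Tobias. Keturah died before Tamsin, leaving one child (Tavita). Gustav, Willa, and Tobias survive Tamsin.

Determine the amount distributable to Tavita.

Eamon takes one-quarter of $2,160,000 = $540,000. The remaining $1,620,000 passes to the descendants.
The descendants' portion ($1,620,000) is divided into 4 shares of $405,000: Gustav, Willa, and Tobias each take $405,000; Keturah's $405,000 share passes to Keturah's issue.
Keturah's share ($405,000) passes entirely to Tavita.

Tavita receives $405,000.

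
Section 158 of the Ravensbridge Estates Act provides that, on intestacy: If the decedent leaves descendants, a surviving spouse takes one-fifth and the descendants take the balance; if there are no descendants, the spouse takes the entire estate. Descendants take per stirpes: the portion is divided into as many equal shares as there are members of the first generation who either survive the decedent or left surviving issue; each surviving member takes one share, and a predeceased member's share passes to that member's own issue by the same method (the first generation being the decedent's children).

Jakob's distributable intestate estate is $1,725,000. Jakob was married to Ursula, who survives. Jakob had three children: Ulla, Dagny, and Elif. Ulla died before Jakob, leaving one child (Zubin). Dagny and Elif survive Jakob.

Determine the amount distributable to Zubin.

Ursula takes one-fifth of $1,725,000 = $345,000. The remaining $1,380,000 passes to the descendants.
The descendants' portion ($1,380,000) is divided into 3 shares of $460,000: Dagny and Elif each take $460,000; Ulla's $460,000 share passes to Ulla's issue.
Ulla's share ($460,000) passes entirely to Zubin.

Zubin receives $460,000.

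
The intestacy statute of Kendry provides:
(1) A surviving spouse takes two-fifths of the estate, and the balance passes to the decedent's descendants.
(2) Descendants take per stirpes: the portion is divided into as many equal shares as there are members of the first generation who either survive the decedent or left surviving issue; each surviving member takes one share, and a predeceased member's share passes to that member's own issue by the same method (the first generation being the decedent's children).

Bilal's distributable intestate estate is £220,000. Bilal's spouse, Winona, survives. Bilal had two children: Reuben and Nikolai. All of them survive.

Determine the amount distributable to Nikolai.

Winona takes two-fifths of £220,000 = £88,000. The remaining £132,000 passes to the descendants.
The descendants' portion (£132,000) is divided into 2 shares of £66,000: Reuben and Nikolai each take £66,000.

Nikolai receives £66,000.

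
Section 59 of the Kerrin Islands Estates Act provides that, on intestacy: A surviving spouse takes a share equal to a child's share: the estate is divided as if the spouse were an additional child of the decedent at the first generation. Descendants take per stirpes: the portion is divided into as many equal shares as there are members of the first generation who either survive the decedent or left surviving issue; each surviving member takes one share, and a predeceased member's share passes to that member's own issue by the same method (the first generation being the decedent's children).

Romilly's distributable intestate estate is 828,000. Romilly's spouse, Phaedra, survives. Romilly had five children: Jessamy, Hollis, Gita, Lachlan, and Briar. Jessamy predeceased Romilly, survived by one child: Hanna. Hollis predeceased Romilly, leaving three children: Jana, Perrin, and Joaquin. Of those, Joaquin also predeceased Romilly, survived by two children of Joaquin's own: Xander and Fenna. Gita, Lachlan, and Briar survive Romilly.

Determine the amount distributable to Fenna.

The spouse counts as an additional share at the children's level, so there are 6 primary shares of 138,000. Phaedra takes one such share (138,000).
The children's combined portion (690,000) is divided into 5 shares of 138,000: Gita, Lachlan, and Briar each take 138,000; Jessamy's 138,000 share passes to Jessamy's issue; Hollis's 138,000 share passes to Hollis's issue.
Jessamy's share (138,000) passes entirely to Hanna.
Hollis's share (138,000) is divided into 3 shares of 46,000: Jana and Perrin each take 46,000; Joaquin's 46,000 share passes to Joaquin's issue.
Joaquin's share (46,000) is divided into 2 shares of 23,000: Xander and Fenna each take 23,000.

Fenna receives 23,000.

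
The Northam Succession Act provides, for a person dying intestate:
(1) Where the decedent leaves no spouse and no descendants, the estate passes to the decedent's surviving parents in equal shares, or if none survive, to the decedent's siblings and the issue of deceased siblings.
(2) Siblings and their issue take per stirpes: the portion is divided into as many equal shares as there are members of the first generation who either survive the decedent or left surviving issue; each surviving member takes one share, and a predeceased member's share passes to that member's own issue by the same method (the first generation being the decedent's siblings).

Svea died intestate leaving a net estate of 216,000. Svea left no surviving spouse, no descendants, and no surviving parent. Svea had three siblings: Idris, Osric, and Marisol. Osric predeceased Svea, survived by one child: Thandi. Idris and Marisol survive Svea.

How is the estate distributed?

Idris: 72,000; Thandi: 72,000; Marisol: 72,000

The entire 216,000 passes to the siblings and their issue.
That amount (216,000) is divided into 3 shares of 72,000: Idris and Marisol each take 72,000; Osric's 72,000 share passes to Osric's issue.
Osric's share (72,000) passes entirely to Thandi.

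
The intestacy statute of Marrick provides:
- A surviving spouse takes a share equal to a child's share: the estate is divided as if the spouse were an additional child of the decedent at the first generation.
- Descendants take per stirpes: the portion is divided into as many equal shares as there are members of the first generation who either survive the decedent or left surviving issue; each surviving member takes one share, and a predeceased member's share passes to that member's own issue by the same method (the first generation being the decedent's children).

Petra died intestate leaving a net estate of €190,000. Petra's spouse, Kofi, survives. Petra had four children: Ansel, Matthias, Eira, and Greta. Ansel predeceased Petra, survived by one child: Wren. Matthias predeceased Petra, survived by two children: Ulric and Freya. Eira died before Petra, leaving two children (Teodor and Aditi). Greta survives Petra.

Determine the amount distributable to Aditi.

The spouse counts as an additional share at the children's level, so there are 5 primary shares of €38,000. Kofi takes one such share (€38,000).
The children's combined portion (€152,000) is divided into 4 shares of €38,000: Greta takes €38,000; Ansel's €38,000 share passes to Ansel's issue; Matthias's €38,000 share passes to Matthias's issue; Eira's €38,000 share passes to Eira's issue.
Ansel's share (€38,000) passes entirely to Wren.
Matthias's share (€38,000) is divided into 2 shares of €19,000: Ulric and Freya each take €19,000.
Eira's share (€38,000) is divided into 2 shares of €19,000: Teodor and Aditi each take €19,000.

Aditi receives €19,000.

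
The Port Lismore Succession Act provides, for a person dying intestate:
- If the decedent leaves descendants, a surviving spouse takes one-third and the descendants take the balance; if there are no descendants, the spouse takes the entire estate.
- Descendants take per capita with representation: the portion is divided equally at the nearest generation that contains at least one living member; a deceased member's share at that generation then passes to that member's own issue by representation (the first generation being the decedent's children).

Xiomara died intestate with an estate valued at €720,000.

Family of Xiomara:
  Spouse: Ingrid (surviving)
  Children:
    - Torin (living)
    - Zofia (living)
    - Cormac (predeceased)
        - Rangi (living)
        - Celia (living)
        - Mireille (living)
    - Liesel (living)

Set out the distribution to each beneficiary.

Ingrid takes one-third of €720,000 = €240,000. The remaining €480,000 passes to the descendants.
The descendants' portion (€480,000) is divided into 4 shares of €120,000: Torin, Zofia, and Liesel each take €120,000; Cormac's €120,000 share passes to Cormac's issue.
Cormac's share (€120,000) is divided into 3 shares of €40,000: Rangi, Celia, and Mireille each take €40,000.

Ingrid: €240,000; Torin: €120,000; Zofia: €120,000; Rangi: €40,000; Celia: €40,000; Mireille: €40,000; Liesel: €120,000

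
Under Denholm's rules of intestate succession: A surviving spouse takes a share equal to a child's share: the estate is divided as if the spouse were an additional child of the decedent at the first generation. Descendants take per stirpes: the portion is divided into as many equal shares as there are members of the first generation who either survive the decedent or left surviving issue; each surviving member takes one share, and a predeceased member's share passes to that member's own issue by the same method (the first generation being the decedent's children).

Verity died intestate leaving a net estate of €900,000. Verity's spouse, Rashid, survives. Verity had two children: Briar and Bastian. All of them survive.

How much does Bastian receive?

Bastian receives €300,000.

The spouse counts as an additional share at the children's level, so there are 3 primary shares of €300,000. Rashid takes one such share (€300,000).
The children's combined portion (€600,000) is divided into 2 shares of €300,000: Briar and Bastian each take €300,000.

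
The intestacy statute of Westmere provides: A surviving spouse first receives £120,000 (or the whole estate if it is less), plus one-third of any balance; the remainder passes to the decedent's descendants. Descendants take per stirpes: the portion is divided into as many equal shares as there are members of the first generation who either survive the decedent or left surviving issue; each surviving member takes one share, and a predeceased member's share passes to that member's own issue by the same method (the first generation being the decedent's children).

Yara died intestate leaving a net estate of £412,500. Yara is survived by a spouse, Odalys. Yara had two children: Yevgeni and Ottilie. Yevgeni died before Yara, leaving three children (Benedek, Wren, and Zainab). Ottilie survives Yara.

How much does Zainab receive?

Odalys first takes £120,000, leaving a balance of £292,500. Odalys then takes one-third of the balance (£97,500), for a total of £217,500. The remaining £195,000 passes to the descendants.
The descendants' portion (£195,000) is divided into 2 shares of £97,500: Ottilie takes £97,500; Yevgeni's £97,500 share passes to Yevgeni's issue.
Yevgeni's share (£97,500) is divided into 3 shares of £32,500: Benedek, Wren, and Zainab each take £32,500.

Zainab receives £32,500.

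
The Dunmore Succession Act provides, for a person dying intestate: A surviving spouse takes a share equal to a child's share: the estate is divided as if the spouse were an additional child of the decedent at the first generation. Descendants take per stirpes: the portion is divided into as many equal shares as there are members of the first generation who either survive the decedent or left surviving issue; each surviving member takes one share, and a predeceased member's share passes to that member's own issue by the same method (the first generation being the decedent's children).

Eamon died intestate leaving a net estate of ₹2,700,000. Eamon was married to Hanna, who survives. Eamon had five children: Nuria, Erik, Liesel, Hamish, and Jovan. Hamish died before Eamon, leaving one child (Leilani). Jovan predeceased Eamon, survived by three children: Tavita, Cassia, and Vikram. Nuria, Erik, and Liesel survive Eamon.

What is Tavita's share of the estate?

The spouse counts as an additional share at the children's level, so there are 6 primary shares of ₹450,000. Hanna takes one such share (₹450,000).
The children's combined portion (₹2,250,000) is divided into 5 shares of ₹450,000: Nuria, Erik, and Liesel each take ₹450,000; Hamish's ₹450,000 share passes to Hamish's issue; Jovan's ₹450,000 share passes to Jovan's issue.
Hamish's share (₹450,000) passes entirely to Leilani.
Jovan's share (₹450,000) is divided into 3 shares of ₹150,000: Tavita, Cassia, and Vikram each take ₹150,000.

Tavita receives ₹150,000.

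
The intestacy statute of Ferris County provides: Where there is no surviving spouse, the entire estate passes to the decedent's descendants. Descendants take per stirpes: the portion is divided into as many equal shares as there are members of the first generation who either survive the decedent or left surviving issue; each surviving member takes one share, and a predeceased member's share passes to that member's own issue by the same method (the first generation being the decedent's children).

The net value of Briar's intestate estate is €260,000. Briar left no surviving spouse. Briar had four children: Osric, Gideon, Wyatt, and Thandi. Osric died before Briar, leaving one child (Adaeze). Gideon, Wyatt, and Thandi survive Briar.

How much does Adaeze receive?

Adaeze receives €65,000.

The entire €260,000 passes to the descendants.
That amount (€260,000) is divided into 4 shares of €65,000: Gideon, Wyatt, and Thandi each take €65,000; Osric's €65,000 share passes to Osric's issue.
Osric's share (€65,000) passes entirely to Adaeze.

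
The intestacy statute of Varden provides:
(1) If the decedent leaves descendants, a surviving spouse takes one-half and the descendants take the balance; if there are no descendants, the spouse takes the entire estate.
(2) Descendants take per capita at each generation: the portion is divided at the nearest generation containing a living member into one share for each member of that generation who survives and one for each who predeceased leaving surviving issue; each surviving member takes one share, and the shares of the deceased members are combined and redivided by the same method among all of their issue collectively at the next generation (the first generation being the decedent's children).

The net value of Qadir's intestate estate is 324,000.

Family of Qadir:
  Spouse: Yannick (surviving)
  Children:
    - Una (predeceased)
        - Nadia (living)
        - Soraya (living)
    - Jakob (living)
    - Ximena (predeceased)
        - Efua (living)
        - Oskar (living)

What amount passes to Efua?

Efua receives 27,000.

Yannick takes one-half of 324,000 = 162,000. The remaining 162,000 passes to the descendants.
The descendants' portion (162,000) is divided at the children's generation into 3 shares of 54,000. Jakob takes 54,000. The 2 shares of the deceased (Una and Ximena) are combined into a pool of 108,000.
That pool (108,000) is divided at the grandchildren's generation equally among Nadia, Soraya, Efua, and Oskar: 27,000 each.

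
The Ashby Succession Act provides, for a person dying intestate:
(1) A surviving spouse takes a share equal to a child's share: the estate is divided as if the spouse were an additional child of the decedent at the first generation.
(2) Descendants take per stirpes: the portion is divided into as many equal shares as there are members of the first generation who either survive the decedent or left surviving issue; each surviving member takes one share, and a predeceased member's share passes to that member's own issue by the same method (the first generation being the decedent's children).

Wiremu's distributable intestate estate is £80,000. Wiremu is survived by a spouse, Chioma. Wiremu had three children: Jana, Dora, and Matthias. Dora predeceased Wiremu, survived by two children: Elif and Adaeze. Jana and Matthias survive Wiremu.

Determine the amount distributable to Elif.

The spouse counts as an additional share at the children's level, so there are 4 primary shares of £20,000. Chioma takes one such share (£20,000).
The children's combined portion (£60,000) is divided into 3 shares of £20,000: Jana and Matthias each take £20,000; Dora's £20,000 share passes to Dora's issue.
Dora's share (£20,000) is divided into 2 shares of £10,000: Elif and Adaeze each take £10,000.

Elif receives £10,000.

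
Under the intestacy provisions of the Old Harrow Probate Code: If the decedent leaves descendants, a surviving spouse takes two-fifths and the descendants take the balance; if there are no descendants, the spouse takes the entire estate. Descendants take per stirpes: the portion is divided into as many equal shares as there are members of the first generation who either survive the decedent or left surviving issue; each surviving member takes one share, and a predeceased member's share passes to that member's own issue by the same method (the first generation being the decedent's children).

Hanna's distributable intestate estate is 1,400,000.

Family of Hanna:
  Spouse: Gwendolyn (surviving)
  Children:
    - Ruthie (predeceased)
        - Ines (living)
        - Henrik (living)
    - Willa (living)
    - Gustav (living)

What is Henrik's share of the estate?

Henrik receives 140,000.

Gwendolyn takes two-fifths of 1,400,000 = 560,000. The remaining 840,000 passes to the descendants.
The descendants' portion (840,000) is divided into 3 shares of 280,000: Willa and Gustav each take 280,000; Ruthie's 280,000 share passes to Ruthie's issue.
Ruthie's share (280,000) is divided into 2 shares of 140,000: Ines and Henrik each take 140,000.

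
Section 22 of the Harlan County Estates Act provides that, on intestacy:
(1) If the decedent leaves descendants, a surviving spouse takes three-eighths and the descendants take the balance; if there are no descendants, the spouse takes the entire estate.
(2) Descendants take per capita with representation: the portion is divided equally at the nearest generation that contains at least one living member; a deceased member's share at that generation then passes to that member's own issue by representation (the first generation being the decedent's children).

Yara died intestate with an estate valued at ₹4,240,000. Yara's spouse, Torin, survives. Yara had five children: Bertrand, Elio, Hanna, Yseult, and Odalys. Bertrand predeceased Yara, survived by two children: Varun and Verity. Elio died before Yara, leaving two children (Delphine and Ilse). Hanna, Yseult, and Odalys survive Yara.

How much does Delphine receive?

Delphine receives ₹265,000.

Torin takes three-eighths of ₹4,240,000 = ₹1,590,000. The remaining ₹2,650,000 passes to the descendants.
The descendants' portion (₹2,650,000) is divided into 5 shares of ₹530,000: Hanna, Yseult, and Odalys each take ₹530,000; Bertrand's ₹530,000 share passes to Bertrand's issue; Elio's ₹530,000 share passes to Elio's issue.
Bertrand's share (₹530,000) is divided into 2 shares of ₹265,000: Varun and Verity each take ₹265,000.
Elio's share (₹530,000) is divided into 2 shares of ₹265,000: Delphine and Ilse each take ₹265,000.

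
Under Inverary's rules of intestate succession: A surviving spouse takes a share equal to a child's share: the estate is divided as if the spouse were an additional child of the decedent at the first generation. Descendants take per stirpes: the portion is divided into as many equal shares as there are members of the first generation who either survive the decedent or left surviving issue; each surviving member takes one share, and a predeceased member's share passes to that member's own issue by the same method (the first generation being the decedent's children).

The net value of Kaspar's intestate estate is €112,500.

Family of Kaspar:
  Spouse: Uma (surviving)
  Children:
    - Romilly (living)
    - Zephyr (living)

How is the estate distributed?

The spouse counts as an additional share at the children's level, so there are 3 primary shares of €37,500. Uma takes one such share (€37,500).
The children's combined portion (€75,000) is divided into 2 shares of €37,500: Romilly and Zephyr each take €37,500.

Uma: €37,500; Romilly: €37,500; Zephyr: €37,500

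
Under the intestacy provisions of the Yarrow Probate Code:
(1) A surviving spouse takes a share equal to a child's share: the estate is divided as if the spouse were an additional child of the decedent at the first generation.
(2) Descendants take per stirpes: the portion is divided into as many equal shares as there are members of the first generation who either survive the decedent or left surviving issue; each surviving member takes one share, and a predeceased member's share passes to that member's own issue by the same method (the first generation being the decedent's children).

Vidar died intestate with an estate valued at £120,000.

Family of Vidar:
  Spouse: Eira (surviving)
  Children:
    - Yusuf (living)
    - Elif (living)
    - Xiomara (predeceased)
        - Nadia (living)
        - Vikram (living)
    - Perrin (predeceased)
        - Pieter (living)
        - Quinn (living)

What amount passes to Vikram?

Vikram receives £12,000.

The spouse counts as an additional share at the children's level, so there are 5 primary shares of £24,000. Eira takes one such share (£24,000).
The children's combined portion (£96,000) is divided into 4 shares of £24,000: Yusuf and Elif each take £24,000; Xiomara's £24,000 share passes to Xiomara's issue; Perrin's £24,000 share passes to Perrin's issue.
Xiomara's share (£24,000) is divided into 2 shares of £12,000: Nadia and Vikram each take £12,000.
Perrin's share (£24,000) is divided into 2 shares of £12,000: Pieter and Quinn each take £12,000.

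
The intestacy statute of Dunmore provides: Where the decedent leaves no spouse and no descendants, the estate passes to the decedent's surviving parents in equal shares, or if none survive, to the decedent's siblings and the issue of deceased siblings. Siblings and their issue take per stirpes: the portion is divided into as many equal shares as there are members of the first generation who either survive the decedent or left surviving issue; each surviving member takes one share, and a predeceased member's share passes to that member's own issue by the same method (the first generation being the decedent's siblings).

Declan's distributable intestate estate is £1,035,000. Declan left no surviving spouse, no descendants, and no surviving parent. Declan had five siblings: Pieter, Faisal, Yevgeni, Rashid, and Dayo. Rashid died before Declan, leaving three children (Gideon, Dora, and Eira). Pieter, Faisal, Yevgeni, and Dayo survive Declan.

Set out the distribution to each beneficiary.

Pieter: £207,000; Faisal: £207,000; Yevgeni: £207,000; Gideon: £69,000; Dora: £69,000; Eira: £69,000; Dayo: £207,000

The entire £1,035,000 passes to the siblings and their issue.
That amount (£1,035,000) is divided into 5 shares of £207,000: Pieter, Faisal, Yevgeni, and Dayo each take £207,000; Rashid's £207,000 share passes to Rashid's issue.
Rashid's share (£207,000) is divided into 3 shares of £69,000: Gideon, Dora, and Eira each take £69,000.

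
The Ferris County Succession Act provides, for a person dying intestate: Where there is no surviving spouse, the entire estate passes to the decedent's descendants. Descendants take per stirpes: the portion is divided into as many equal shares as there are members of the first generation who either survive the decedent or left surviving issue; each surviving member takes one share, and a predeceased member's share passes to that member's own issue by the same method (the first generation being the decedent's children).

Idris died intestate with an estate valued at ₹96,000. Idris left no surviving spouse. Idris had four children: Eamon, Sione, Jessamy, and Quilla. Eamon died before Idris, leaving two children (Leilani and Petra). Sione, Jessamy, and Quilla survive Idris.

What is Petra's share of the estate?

The entire ₹96,000 passes to the descendants.
That amount (₹96,000) is divided into 4 shares of ₹24,000: Sione, Jessamy, and Quilla each take ₹24,000; Eamon's ₹24,000 share passes to Eamon's issue.
Eamon's share (₹24,000) is divided into 2 shares of ₹12,000: Leilani and Petra each take ₹12,000.

Petra receives ₹12,000.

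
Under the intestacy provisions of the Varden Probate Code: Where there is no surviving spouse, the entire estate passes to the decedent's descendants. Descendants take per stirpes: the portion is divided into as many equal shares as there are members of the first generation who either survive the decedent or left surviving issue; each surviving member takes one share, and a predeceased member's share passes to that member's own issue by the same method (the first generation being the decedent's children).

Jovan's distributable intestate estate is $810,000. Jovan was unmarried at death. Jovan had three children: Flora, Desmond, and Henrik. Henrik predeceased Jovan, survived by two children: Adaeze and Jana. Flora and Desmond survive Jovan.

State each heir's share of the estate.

The entire $810,000 passes to the descendants.
That amount ($810,000) is divided into 3 shares of $270,000: Flora and Desmond each take $270,000; Henrik's $270,000 share passes to Henrik's issue.
Henrik's share ($270,000) is divided into 2 shares of $135,000: Adaeze and Jana each take $135,000.

Flora: $270,000; Desmond: $270,000; Adaeze: $135,000; Jana: $135,000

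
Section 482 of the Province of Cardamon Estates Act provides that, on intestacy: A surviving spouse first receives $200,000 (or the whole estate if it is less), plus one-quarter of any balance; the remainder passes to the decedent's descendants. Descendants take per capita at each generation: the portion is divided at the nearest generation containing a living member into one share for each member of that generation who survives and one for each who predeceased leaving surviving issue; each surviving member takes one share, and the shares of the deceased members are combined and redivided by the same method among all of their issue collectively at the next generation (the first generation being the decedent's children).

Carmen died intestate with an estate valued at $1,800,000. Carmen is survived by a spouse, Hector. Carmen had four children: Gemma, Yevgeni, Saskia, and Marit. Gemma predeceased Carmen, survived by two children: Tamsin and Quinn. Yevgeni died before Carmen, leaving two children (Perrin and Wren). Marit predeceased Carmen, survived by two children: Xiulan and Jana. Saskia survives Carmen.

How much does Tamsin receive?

Tamsin receives $150,000.

Hector first takes $200,000, leaving a balance of $1,600,000. Hector then takes one-quarter of the balance ($400,000), for a total of $600,000. The remaining $1,200,000 passes to the descendants.
The descendants' portion ($1,200,000) is divided at the children's generation into 4 shares of $300,000. Saskia takes $300,000. The 3 shares of the deceased (Gemma, Yevgeni, and Marit) are combined into a pool of $900,000.
That pool ($900,000) is divided at the grandchildren's generation equally among Tamsin, Quinn, Perrin, Wren, Xiulan, and Jana: $150,000 each.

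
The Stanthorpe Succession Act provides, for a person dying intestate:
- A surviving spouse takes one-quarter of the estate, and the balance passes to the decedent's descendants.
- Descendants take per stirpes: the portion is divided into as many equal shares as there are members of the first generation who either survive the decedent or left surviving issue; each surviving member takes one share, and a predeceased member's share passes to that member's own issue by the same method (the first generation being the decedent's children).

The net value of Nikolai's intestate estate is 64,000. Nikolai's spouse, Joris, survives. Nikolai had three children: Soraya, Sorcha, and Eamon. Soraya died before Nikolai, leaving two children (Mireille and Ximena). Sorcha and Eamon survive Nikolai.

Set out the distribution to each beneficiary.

Joris: 16,000; Mireille: 8,000; Ximena: 8,000; Sorcha: 16,000; Eamon: 16,000

Joris takes one-quarter of 64,000 = 16,000. The remaining 48,000 passes to the descendants.
The descendants' portion (48,000) is divided into 3 shares of 16,000: Sorcha and Eamon each take 16,000; Soraya's 16,000 share passes to Soraya's issue.
Soraya's share (16,000) is divided into 2 shares of 8,000: Mireille and Ximena each take 8,000.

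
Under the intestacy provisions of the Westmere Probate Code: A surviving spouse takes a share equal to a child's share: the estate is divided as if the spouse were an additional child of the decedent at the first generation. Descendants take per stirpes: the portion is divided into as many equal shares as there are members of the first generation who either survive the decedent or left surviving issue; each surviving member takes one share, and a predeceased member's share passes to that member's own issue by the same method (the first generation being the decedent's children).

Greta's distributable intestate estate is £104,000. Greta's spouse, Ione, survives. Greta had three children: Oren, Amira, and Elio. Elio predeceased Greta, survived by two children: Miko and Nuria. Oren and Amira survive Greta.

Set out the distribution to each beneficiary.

Ione: £26,000; Oren: £26,000; Amira: £26,000; Miko: £13,000; Nuria: £13,000

The spouse counts as an additional share at the children's level, so there are 4 primary shares of £26,000. Ione takes one such share (£26,000).
The children's combined portion (£78,000) is divided into 3 shares of £26,000: Oren and Amira each take £26,000; Elio's £26,000 share passes to Elio's issue.
Elio's share (£26,000) is divided into 2 shares of £13,000: Miko and Nuria each take £13,000.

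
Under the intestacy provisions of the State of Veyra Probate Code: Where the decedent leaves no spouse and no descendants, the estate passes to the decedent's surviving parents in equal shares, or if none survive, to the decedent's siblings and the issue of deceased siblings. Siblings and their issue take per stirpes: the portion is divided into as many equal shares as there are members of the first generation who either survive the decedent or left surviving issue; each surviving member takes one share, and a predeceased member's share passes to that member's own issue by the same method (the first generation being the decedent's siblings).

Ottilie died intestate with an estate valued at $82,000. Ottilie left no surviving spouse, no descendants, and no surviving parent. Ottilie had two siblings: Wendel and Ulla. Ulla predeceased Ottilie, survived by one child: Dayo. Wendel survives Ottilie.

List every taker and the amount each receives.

Wendel: $41,000; Dayo: $41,000

The entire $82,000 passes to the siblings and their issue.
That amount ($82,000) is divided into 2 shares of $41,000: Wendel takes $41,000; Ulla's $41,000 share passes to Ulla's issue.
Ulla's share ($41,000) passes entirely to Dayo.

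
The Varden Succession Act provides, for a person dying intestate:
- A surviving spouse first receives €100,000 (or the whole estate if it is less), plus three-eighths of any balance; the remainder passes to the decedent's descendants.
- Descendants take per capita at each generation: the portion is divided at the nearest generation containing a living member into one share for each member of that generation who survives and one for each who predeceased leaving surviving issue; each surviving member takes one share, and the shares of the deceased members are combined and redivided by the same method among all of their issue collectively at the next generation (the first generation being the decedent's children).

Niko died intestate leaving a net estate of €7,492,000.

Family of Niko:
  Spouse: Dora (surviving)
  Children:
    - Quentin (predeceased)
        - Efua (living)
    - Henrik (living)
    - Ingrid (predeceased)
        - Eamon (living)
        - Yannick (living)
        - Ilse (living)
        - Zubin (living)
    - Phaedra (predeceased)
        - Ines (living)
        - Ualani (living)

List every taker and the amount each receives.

Dora: €2,872,000; Efua: €495,000; Henrik: €1,155,000; Eamon: €495,000; Yannick: €495,000; Ilse: €495,000; Zubin: €495,000; Ines: €495,000; Ualani: €495,000

Dora first takes €100,000, leaving a balance of €7,392,000. Dora then takes three-eighths of the balance (€2,772,000), for a total of €2,872,000. The remaining €4,620,000 passes to the descendants.
The descendants' portion (€4,620,000) is divided at the children's generation into 4 shares of €1,155,000. Henrik takes €1,155,000. The 3 shares of the deceased (Quentin, Ingrid, and Phaedra) are combined into a pool of €3,465,000.
That pool (€3,465,000) is divided at the grandchildren's generation equally among Efua, Eamon, Yannick, Ilse, Zubin, Ines, and Ualani: €495,000 each.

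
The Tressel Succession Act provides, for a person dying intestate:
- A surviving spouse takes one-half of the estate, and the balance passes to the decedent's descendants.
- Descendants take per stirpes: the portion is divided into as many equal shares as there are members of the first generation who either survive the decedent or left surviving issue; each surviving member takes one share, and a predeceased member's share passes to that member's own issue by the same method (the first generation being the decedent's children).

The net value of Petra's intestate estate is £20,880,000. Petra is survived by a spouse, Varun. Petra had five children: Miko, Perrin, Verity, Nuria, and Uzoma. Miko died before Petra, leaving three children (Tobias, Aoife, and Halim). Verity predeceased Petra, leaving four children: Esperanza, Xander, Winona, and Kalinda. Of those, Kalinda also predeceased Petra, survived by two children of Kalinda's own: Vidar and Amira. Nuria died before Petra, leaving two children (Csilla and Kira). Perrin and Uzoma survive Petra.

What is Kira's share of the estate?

Kira receives £1,044,000.

Varun takes one-half of £20,880,000 = £10,440,000. The remaining £10,440,000 passes to the descendants.
The descendants' portion (£10,440,000) is divided into 5 shares of £2,088,000: Perrin and Uzoma each take £2,088,000; Miko's £2,088,000 share passes to Miko's issue; Verity's £2,088,000 share passes to Verity's issue; Nuria's £2,088,000 share passes to Nuria's issue.
Miko's share (£2,088,000) is divided into 3 shares of £696,000: Tobias, Aoife, and Halim each take £696,000.
Verity's share (£2,088,000) is divided into 4 shares of £522,000: Esperanza, Xander, and Winona each take £522,000; Kalinda's £522,000 share passes to Kalinda's issue.
Kalinda's share (£522,000) is divided into 2 shares of £261,000: Vidar and Amira each take £261,000.
Nuria's share (£2,088,000) is divided into 2 shares of £1,044,000: Csilla and Kira each take £1,044,000.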